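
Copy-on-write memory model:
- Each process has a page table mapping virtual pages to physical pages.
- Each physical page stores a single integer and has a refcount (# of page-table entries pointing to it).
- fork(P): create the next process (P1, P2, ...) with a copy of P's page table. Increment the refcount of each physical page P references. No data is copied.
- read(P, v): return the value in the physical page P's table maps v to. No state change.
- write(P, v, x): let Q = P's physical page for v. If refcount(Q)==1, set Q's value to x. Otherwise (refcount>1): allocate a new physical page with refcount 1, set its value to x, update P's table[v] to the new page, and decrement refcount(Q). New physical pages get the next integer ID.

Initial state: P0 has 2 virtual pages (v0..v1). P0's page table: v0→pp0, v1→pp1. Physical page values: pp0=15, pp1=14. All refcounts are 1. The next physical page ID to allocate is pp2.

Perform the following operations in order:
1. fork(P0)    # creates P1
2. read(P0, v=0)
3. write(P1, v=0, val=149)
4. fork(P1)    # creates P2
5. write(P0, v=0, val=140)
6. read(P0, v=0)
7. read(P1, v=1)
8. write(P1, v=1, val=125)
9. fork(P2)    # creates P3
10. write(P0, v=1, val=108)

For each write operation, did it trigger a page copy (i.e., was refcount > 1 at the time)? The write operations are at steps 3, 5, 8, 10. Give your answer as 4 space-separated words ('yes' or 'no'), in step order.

Op 1: fork(P0) -> P1. 2 ppages; refcounts: pp0:2 pp1:2
Op 2: read(P0, v0) -> 15. No state change.
Op 3: write(P1, v0, 149). refcount(pp0)=2>1 -> COPY to pp2. 3 ppages; refcounts: pp0:1 pp1:2 pp2:1
Op 4: fork(P1) -> P2. 3 ppages; refcounts: pp0:1 pp1:3 pp2:2
Op 5: write(P0, v0, 140). refcount(pp0)=1 -> write in place. 3 ppages; refcounts: pp0:1 pp1:3 pp2:2
Op 6: read(P0, v0) -> 140. No state change.
Op 7: read(P1, v1) -> 14. No state change.
Op 8: write(P1, v1, 125). refcount(pp1)=3>1 -> COPY to pp3. 4 ppages; refcounts: pp0:1 pp1:2 pp2:2 pp3:1
Op 9: fork(P2) -> P3. 4 ppages; refcounts: pp0:1 pp1:3 pp2:3 pp3:1
Op 10: write(P0, v1, 108). refcount(pp1)=3>1 -> COPY to pp4. 5 ppages; refcounts: pp0:1 pp1:2 pp2:3 pp3:1 pp4:1

yes no yes yes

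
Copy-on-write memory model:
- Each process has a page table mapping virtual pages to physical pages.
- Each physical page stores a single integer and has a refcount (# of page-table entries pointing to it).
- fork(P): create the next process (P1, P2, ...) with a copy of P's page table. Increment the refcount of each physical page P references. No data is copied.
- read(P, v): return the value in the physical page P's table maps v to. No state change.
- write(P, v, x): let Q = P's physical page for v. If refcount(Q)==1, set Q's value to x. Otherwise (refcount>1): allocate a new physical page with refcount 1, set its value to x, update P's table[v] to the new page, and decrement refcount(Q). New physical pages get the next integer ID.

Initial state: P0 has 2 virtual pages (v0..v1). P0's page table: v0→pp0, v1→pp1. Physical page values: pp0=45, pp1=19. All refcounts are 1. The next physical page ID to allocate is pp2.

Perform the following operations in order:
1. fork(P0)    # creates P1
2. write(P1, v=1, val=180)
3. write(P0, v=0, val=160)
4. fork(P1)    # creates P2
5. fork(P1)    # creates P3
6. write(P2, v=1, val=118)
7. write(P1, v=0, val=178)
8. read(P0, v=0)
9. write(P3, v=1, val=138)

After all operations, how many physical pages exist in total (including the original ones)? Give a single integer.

Op 1: fork(P0) -> P1. 2 ppages; refcounts: pp0:2 pp1:2
Op 2: write(P1, v1, 180). refcount(pp1)=2>1 -> COPY to pp2. 3 ppages; refcounts: pp0:2 pp1:1 pp2:1
Op 3: write(P0, v0, 160). refcount(pp0)=2>1 -> COPY to pp3. 4 ppages; refcounts: pp0:1 pp1:1 pp2:1 pp3:1
Op 4: fork(P1) -> P2. 4 ppages; refcounts: pp0:2 pp1:1 pp2:2 pp3:1
Op 5: fork(P1) -> P3. 4 ppages; refcounts: pp0:3 pp1:1 pp2:3 pp3:1
Op 6: write(P2, v1, 118). refcount(pp2)=3>1 -> COPY to pp4. 5 ppages; refcounts: pp0:3 pp1:1 pp2:2 pp3:1 pp4:1
Op 7: write(P1, v0, 178). refcount(pp0)=3>1 -> COPY to pp5. 6 ppages; refcounts: pp0:2 pp1:1 pp2:2 pp3:1 pp4:1 pp5:1
Op 8: read(P0, v0) -> 160. No state change.
Op 9: write(P3, v1, 138). refcount(pp2)=2>1 -> COPY to pp6. 7 ppages; refcounts: pp0:2 pp1:1 pp2:1 pp3:1 pp4:1 pp5:1 pp6:1

Answer: 7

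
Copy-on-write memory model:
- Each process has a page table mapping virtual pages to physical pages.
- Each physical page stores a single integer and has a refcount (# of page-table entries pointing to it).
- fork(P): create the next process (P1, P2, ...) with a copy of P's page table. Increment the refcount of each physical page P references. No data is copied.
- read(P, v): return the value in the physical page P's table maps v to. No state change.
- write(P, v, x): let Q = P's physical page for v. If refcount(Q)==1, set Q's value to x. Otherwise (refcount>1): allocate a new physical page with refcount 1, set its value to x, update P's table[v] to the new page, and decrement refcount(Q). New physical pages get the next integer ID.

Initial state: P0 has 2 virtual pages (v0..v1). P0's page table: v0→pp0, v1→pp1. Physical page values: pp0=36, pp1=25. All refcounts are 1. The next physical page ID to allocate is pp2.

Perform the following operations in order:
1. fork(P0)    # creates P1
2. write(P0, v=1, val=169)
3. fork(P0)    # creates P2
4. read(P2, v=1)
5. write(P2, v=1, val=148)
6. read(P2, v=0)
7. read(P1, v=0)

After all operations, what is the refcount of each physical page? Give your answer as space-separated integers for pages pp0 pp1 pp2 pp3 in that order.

Op 1: fork(P0) -> P1. 2 ppages; refcounts: pp0:2 pp1:2
Op 2: write(P0, v1, 169). refcount(pp1)=2>1 -> COPY to pp2. 3 ppages; refcounts: pp0:2 pp1:1 pp2:1
Op 3: fork(P0) -> P2. 3 ppages; refcounts: pp0:3 pp1:1 pp2:2
Op 4: read(P2, v1) -> 169. No state change.
Op 5: write(P2, v1, 148). refcount(pp2)=2>1 -> COPY to pp3. 4 ppages; refcounts: pp0:3 pp1:1 pp2:1 pp3:1
Op 6: read(P2, v0) -> 36. No state change.
Op 7: read(P1, v0) -> 36. No state change.

Answer: 3 1 1 1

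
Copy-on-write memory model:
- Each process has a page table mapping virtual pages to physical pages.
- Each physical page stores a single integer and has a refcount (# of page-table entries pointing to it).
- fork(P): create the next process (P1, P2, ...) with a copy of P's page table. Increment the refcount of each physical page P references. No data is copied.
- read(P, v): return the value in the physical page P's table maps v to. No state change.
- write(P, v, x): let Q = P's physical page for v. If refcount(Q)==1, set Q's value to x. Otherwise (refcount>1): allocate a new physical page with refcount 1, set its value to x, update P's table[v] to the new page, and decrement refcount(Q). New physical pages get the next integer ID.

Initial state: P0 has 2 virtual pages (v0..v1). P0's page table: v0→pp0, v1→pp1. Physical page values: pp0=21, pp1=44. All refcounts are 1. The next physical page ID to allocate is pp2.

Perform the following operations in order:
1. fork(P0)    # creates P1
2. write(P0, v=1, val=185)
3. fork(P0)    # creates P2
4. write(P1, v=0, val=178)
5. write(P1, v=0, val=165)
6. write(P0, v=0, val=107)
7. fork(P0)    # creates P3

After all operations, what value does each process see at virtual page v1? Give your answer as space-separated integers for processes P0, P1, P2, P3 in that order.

Answer: 185 44 185 185

Derivation:
Op 1: fork(P0) -> P1. 2 ppages; refcounts: pp0:2 pp1:2
Op 2: write(P0, v1, 185). refcount(pp1)=2>1 -> COPY to pp2. 3 ppages; refcounts: pp0:2 pp1:1 pp2:1
Op 3: fork(P0) -> P2. 3 ppages; refcounts: pp0:3 pp1:1 pp2:2
Op 4: write(P1, v0, 178). refcount(pp0)=3>1 -> COPY to pp3. 4 ppages; refcounts: pp0:2 pp1:1 pp2:2 pp3:1
Op 5: write(P1, v0, 165). refcount(pp3)=1 -> write in place. 4 ppages; refcounts: pp0:2 pp1:1 pp2:2 pp3:1
Op 6: write(P0, v0, 107). refcount(pp0)=2>1 -> COPY to pp4. 5 ppages; refcounts: pp0:1 pp1:1 pp2:2 pp3:1 pp4:1
Op 7: fork(P0) -> P3. 5 ppages; refcounts: pp0:1 pp1:1 pp2:3 pp3:1 pp4:2
P0: v1 -> pp2 = 185
P1: v1 -> pp1 = 44
P2: v1 -> pp2 = 185
P3: v1 -> pp2 = 185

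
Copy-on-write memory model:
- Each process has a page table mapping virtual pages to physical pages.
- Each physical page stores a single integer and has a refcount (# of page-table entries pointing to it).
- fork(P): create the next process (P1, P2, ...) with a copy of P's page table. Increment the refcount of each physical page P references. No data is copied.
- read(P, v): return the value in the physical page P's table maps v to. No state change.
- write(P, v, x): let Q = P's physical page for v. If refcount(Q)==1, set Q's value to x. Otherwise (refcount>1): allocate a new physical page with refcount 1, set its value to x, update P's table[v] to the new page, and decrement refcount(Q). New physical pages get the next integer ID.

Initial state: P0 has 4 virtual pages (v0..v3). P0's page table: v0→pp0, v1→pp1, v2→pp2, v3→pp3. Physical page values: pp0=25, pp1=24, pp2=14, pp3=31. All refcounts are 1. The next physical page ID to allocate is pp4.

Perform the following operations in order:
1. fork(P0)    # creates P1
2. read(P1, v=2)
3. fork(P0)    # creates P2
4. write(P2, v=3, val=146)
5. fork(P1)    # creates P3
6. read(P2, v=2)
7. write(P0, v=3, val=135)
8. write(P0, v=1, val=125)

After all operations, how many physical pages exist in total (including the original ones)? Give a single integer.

Op 1: fork(P0) -> P1. 4 ppages; refcounts: pp0:2 pp1:2 pp2:2 pp3:2
Op 2: read(P1, v2) -> 14. No state change.
Op 3: fork(P0) -> P2. 4 ppages; refcounts: pp0:3 pp1:3 pp2:3 pp3:3
Op 4: write(P2, v3, 146). refcount(pp3)=3>1 -> COPY to pp4. 5 ppages; refcounts: pp0:3 pp1:3 pp2:3 pp3:2 pp4:1
Op 5: fork(P1) -> P3. 5 ppages; refcounts: pp0:4 pp1:4 pp2:4 pp3:3 pp4:1
Op 6: read(P2, v2) -> 14. No state change.
Op 7: write(P0, v3, 135). refcount(pp3)=3>1 -> COPY to pp5. 6 ppages; refcounts: pp0:4 pp1:4 pp2:4 pp3:2 pp4:1 pp5:1
Op 8: write(P0, v1, 125). refcount(pp1)=4>1 -> COPY to pp6. 7 ppages; refcounts: pp0:4 pp1:3 pp2:4 pp3:2 pp4:1 pp5:1 pp6:1

Answer: 7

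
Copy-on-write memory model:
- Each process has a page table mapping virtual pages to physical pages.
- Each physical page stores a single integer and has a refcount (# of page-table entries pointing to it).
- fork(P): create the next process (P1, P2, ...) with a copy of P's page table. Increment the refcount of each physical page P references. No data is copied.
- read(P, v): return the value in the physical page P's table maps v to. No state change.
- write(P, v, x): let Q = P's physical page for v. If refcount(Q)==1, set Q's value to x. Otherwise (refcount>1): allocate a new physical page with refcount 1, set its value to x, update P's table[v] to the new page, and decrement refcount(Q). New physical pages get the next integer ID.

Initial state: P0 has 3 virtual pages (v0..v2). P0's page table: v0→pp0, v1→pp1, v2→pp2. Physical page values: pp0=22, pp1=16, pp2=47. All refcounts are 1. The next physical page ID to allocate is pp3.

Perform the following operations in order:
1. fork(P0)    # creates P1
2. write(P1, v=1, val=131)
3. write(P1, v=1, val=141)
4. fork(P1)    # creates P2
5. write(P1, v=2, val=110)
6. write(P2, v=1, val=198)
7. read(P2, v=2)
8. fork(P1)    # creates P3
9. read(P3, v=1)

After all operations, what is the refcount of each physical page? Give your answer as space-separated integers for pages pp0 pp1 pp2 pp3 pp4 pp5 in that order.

Answer: 4 1 2 2 2 1

Derivation:
Op 1: fork(P0) -> P1. 3 ppages; refcounts: pp0:2 pp1:2 pp2:2
Op 2: write(P1, v1, 131). refcount(pp1)=2>1 -> COPY to pp3. 4 ppages; refcounts: pp0:2 pp1:1 pp2:2 pp3:1
Op 3: write(P1, v1, 141). refcount(pp3)=1 -> write in place. 4 ppages; refcounts: pp0:2 pp1:1 pp2:2 pp3:1
Op 4: fork(P1) -> P2. 4 ppages; refcounts: pp0:3 pp1:1 pp2:3 pp3:2
Op 5: write(P1, v2, 110). refcount(pp2)=3>1 -> COPY to pp4. 5 ppages; refcounts: pp0:3 pp1:1 pp2:2 pp3:2 pp4:1
Op 6: write(P2, v1, 198). refcount(pp3)=2>1 -> COPY to pp5. 6 ppages; refcounts: pp0:3 pp1:1 pp2:2 pp3:1 pp4:1 pp5:1
Op 7: read(P2, v2) -> 47. No state change.
Op 8: fork(P1) -> P3. 6 ppages; refcounts: pp0:4 pp1:1 pp2:2 pp3:2 pp4:2 pp5:1
Op 9: read(P3, v1) -> 141. No state change.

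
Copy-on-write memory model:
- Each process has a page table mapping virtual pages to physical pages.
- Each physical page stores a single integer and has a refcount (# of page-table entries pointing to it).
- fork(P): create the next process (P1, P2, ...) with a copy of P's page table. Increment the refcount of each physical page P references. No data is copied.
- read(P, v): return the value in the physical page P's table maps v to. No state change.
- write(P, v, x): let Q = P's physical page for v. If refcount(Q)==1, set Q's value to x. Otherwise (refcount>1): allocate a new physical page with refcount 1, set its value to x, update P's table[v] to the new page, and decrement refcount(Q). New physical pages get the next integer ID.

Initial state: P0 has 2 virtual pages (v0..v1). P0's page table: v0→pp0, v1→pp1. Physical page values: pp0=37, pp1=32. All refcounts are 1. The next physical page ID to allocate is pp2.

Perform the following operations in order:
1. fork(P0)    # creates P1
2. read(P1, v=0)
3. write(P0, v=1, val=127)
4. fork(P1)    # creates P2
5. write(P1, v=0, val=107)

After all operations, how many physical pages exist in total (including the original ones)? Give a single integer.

Answer: 4

Derivation:
Op 1: fork(P0) -> P1. 2 ppages; refcounts: pp0:2 pp1:2
Op 2: read(P1, v0) -> 37. No state change.
Op 3: write(P0, v1, 127). refcount(pp1)=2>1 -> COPY to pp2. 3 ppages; refcounts: pp0:2 pp1:1 pp2:1
Op 4: fork(P1) -> P2. 3 ppages; refcounts: pp0:3 pp1:2 pp2:1
Op 5: write(P1, v0, 107). refcount(pp0)=3>1 -> COPY to pp3. 4 ppages; refcounts: pp0:2 pp1:2 pp2:1 pp3:1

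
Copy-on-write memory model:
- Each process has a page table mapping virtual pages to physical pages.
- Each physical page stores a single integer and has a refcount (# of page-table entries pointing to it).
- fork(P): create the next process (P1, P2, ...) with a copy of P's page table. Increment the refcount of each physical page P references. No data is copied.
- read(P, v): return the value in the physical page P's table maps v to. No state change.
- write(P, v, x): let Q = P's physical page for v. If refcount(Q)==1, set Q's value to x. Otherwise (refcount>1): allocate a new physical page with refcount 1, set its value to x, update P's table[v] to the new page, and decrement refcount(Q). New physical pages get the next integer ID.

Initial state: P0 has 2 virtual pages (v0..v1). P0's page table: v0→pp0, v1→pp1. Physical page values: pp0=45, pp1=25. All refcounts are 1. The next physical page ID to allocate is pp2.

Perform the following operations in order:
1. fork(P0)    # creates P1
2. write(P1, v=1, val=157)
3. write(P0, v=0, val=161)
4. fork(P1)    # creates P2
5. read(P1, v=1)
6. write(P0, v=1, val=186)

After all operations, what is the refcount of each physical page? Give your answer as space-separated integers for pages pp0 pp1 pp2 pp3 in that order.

Answer: 2 1 2 1

Derivation:
Op 1: fork(P0) -> P1. 2 ppages; refcounts: pp0:2 pp1:2
Op 2: write(P1, v1, 157). refcount(pp1)=2>1 -> COPY to pp2. 3 ppages; refcounts: pp0:2 pp1:1 pp2:1
Op 3: write(P0, v0, 161). refcount(pp0)=2>1 -> COPY to pp3. 4 ppages; refcounts: pp0:1 pp1:1 pp2:1 pp3:1
Op 4: fork(P1) -> P2. 4 ppages; refcounts: pp0:2 pp1:1 pp2:2 pp3:1
Op 5: read(P1, v1) -> 157. No state change.
Op 6: write(P0, v1, 186). refcount(pp1)=1 -> write in place. 4 ppages; refcounts: pp0:2 pp1:1 pp2:2 pp3:1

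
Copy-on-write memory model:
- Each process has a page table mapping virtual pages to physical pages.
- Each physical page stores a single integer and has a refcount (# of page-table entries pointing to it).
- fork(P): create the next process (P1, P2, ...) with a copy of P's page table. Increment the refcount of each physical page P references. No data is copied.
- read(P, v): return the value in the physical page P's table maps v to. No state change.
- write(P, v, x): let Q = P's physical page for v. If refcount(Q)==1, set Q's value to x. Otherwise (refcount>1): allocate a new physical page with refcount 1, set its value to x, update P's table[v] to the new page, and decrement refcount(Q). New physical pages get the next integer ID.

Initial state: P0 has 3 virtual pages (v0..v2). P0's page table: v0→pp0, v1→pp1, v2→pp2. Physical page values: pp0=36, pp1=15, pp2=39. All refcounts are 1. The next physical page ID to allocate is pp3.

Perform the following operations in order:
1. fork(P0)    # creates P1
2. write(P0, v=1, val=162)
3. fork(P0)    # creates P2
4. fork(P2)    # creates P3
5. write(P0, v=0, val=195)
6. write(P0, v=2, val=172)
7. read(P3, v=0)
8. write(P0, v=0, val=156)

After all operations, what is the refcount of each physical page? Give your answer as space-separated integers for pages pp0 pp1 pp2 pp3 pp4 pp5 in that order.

Op 1: fork(P0) -> P1. 3 ppages; refcounts: pp0:2 pp1:2 pp2:2
Op 2: write(P0, v1, 162). refcount(pp1)=2>1 -> COPY to pp3. 4 ppages; refcounts: pp0:2 pp1:1 pp2:2 pp3:1
Op 3: fork(P0) -> P2. 4 ppages; refcounts: pp0:3 pp1:1 pp2:3 pp3:2
Op 4: fork(P2) -> P3. 4 ppages; refcounts: pp0:4 pp1:1 pp2:4 pp3:3
Op 5: write(P0, v0, 195). refcount(pp0)=4>1 -> COPY to pp4. 5 ppages; refcounts: pp0:3 pp1:1 pp2:4 pp3:3 pp4:1
Op 6: write(P0, v2, 172). refcount(pp2)=4>1 -> COPY to pp5. 6 ppages; refcounts: pp0:3 pp1:1 pp2:3 pp3:3 pp4:1 pp5:1
Op 7: read(P3, v0) -> 36. No state change.
Op 8: write(P0, v0, 156). refcount(pp4)=1 -> write in place. 6 ppages; refcounts: pp0:3 pp1:1 pp2:3 pp3:3 pp4:1 pp5:1

Answer: 3 1 3 3 1 1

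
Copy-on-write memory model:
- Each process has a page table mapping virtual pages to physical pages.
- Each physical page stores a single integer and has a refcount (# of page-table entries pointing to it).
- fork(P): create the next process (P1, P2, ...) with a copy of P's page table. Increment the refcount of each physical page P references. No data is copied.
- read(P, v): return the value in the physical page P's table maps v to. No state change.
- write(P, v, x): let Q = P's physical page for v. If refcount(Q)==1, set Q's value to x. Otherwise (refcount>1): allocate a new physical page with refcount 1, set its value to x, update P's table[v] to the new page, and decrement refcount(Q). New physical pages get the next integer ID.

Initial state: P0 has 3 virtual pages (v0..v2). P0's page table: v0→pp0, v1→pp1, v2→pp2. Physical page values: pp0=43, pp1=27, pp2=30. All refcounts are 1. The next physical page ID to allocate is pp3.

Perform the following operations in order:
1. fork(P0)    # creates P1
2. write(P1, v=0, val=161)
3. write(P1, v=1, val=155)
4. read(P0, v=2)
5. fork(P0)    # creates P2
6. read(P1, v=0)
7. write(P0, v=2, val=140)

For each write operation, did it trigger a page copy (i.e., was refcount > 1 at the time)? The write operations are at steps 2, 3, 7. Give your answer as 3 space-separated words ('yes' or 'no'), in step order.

Op 1: fork(P0) -> P1. 3 ppages; refcounts: pp0:2 pp1:2 pp2:2
Op 2: write(P1, v0, 161). refcount(pp0)=2>1 -> COPY to pp3. 4 ppages; refcounts: pp0:1 pp1:2 pp2:2 pp3:1
Op 3: write(P1, v1, 155). refcount(pp1)=2>1 -> COPY to pp4. 5 ppages; refcounts: pp0:1 pp1:1 pp2:2 pp3:1 pp4:1
Op 4: read(P0, v2) -> 30. No state change.
Op 5: fork(P0) -> P2. 5 ppages; refcounts: pp0:2 pp1:2 pp2:3 pp3:1 pp4:1
Op 6: read(P1, v0) -> 161. No state change.
Op 7: write(P0, v2, 140). refcount(pp2)=3>1 -> COPY to pp5. 6 ppages; refcounts: pp0:2 pp1:2 pp2:2 pp3:1 pp4:1 pp5:1

yes yes yes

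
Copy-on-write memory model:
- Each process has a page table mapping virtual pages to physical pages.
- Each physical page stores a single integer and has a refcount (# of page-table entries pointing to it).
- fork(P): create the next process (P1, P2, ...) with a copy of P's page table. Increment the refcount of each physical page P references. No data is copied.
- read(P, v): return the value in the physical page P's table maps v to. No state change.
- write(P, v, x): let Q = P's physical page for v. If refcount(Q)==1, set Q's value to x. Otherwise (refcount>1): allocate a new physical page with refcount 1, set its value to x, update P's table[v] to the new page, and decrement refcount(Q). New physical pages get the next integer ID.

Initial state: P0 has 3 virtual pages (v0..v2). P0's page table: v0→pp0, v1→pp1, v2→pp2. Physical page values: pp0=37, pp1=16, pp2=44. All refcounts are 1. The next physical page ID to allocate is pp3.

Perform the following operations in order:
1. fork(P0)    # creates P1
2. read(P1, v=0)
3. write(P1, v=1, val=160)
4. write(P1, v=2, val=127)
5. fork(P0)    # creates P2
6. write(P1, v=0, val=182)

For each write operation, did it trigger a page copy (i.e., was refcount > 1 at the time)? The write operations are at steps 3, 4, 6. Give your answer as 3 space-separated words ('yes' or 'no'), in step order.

Op 1: fork(P0) -> P1. 3 ppages; refcounts: pp0:2 pp1:2 pp2:2
Op 2: read(P1, v0) -> 37. No state change.
Op 3: write(P1, v1, 160). refcount(pp1)=2>1 -> COPY to pp3. 4 ppages; refcounts: pp0:2 pp1:1 pp2:2 pp3:1
Op 4: write(P1, v2, 127). refcount(pp2)=2>1 -> COPY to pp4. 5 ppages; refcounts: pp0:2 pp1:1 pp2:1 pp3:1 pp4:1
Op 5: fork(P0) -> P2. 5 ppages; refcounts: pp0:3 pp1:2 pp2:2 pp3:1 pp4:1
Op 6: write(P1, v0, 182). refcount(pp0)=3>1 -> COPY to pp5. 6 ppages; refcounts: pp0:2 pp1:2 pp2:2 pp3:1 pp4:1 pp5:1

yes yes yes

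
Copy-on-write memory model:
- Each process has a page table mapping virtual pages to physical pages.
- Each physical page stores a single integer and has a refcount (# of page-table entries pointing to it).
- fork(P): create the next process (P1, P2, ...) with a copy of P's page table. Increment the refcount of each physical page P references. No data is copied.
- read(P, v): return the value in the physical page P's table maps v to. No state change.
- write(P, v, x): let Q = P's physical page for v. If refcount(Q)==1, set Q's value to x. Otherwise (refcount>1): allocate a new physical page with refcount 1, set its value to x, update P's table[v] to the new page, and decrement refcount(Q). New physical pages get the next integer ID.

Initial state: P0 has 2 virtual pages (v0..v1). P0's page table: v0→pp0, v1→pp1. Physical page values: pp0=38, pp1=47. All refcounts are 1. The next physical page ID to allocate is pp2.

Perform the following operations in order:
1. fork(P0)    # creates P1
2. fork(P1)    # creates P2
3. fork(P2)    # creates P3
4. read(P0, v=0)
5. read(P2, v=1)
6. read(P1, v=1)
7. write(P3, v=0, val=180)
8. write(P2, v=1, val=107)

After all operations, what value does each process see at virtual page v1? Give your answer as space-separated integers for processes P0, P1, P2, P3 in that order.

Answer: 47 47 107 47

Derivation:
Op 1: fork(P0) -> P1. 2 ppages; refcounts: pp0:2 pp1:2
Op 2: fork(P1) -> P2. 2 ppages; refcounts: pp0:3 pp1:3
Op 3: fork(P2) -> P3. 2 ppages; refcounts: pp0:4 pp1:4
Op 4: read(P0, v0) -> 38. No state change.
Op 5: read(P2, v1) -> 47. No state change.
Op 6: read(P1, v1) -> 47. No state change.
Op 7: write(P3, v0, 180). refcount(pp0)=4>1 -> COPY to pp2. 3 ppages; refcounts: pp0:3 pp1:4 pp2:1
Op 8: write(P2, v1, 107). refcount(pp1)=4>1 -> COPY to pp3. 4 ppages; refcounts: pp0:3 pp1:3 pp2:1 pp3:1
P0: v1 -> pp1 = 47
P1: v1 -> pp1 = 47
P2: v1 -> pp3 = 107
P3: v1 -> pp1 = 47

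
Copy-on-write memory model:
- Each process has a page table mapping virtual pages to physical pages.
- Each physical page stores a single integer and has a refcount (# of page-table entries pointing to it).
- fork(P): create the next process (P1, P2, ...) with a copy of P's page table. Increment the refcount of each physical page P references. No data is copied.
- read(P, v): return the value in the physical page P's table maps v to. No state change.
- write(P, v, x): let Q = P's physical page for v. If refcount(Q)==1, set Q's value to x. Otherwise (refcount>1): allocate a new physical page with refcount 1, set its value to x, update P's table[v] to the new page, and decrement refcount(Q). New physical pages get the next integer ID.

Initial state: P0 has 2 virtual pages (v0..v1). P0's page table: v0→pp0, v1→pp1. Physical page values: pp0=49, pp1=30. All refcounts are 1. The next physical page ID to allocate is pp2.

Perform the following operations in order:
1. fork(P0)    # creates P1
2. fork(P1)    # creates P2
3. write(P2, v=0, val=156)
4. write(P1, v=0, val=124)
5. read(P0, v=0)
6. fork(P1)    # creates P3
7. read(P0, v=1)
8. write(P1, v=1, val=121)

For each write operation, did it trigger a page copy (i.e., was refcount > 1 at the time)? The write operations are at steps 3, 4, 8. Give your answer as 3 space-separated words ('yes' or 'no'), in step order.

Op 1: fork(P0) -> P1. 2 ppages; refcounts: pp0:2 pp1:2
Op 2: fork(P1) -> P2. 2 ppages; refcounts: pp0:3 pp1:3
Op 3: write(P2, v0, 156). refcount(pp0)=3>1 -> COPY to pp2. 3 ppages; refcounts: pp0:2 pp1:3 pp2:1
Op 4: write(P1, v0, 124). refcount(pp0)=2>1 -> COPY to pp3. 4 ppages; refcounts: pp0:1 pp1:3 pp2:1 pp3:1
Op 5: read(P0, v0) -> 49. No state change.
Op 6: fork(P1) -> P3. 4 ppages; refcounts: pp0:1 pp1:4 pp2:1 pp3:2
Op 7: read(P0, v1) -> 30. No state change.
Op 8: write(P1, v1, 121). refcount(pp1)=4>1 -> COPY to pp4. 5 ppages; refcounts: pp0:1 pp1:3 pp2:1 pp3:2 pp4:1

yes yes yes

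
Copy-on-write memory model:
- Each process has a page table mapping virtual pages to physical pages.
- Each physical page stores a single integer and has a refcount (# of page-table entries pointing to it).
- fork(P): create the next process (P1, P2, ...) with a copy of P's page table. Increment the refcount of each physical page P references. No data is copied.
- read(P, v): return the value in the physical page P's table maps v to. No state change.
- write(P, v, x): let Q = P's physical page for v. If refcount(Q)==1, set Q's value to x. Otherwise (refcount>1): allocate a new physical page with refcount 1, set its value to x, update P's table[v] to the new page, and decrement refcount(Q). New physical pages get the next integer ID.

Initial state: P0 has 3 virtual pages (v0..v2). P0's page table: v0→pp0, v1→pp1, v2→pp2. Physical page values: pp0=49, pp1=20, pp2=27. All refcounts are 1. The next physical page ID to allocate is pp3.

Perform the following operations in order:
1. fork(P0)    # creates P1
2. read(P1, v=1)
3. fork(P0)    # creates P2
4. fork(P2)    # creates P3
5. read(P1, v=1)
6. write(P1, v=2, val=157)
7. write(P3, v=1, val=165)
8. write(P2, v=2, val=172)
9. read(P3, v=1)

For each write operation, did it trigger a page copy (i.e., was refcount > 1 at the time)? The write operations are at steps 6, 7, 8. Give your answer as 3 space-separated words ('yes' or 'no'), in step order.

Op 1: fork(P0) -> P1. 3 ppages; refcounts: pp0:2 pp1:2 pp2:2
Op 2: read(P1, v1) -> 20. No state change.
Op 3: fork(P0) -> P2. 3 ppages; refcounts: pp0:3 pp1:3 pp2:3
Op 4: fork(P2) -> P3. 3 ppages; refcounts: pp0:4 pp1:4 pp2:4
Op 5: read(P1, v1) -> 20. No state change.
Op 6: write(P1, v2, 157). refcount(pp2)=4>1 -> COPY to pp3. 4 ppages; refcounts: pp0:4 pp1:4 pp2:3 pp3:1
Op 7: write(P3, v1, 165). refcount(pp1)=4>1 -> COPY to pp4. 5 ppages; refcounts: pp0:4 pp1:3 pp2:3 pp3:1 pp4:1
Op 8: write(P2, v2, 172). refcount(pp2)=3>1 -> COPY to pp5. 6 ppages; refcounts: pp0:4 pp1:3 pp2:2 pp3:1 pp4:1 pp5:1
Op 9: read(P3, v1) -> 165. No state change.

yes yes yes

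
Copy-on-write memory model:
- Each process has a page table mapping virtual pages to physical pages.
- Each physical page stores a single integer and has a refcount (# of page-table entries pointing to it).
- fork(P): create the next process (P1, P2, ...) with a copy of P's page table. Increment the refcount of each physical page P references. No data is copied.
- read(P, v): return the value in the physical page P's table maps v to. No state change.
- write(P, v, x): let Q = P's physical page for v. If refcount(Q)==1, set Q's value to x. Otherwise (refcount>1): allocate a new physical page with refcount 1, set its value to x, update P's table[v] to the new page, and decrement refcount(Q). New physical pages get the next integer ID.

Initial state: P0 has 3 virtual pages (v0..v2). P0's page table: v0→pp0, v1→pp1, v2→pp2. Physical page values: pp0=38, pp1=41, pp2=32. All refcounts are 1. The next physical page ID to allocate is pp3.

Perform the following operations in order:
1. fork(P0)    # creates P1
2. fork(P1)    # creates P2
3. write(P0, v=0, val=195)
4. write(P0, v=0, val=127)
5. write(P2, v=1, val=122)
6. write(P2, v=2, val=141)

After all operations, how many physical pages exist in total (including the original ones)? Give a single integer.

Op 1: fork(P0) -> P1. 3 ppages; refcounts: pp0:2 pp1:2 pp2:2
Op 2: fork(P1) -> P2. 3 ppages; refcounts: pp0:3 pp1:3 pp2:3
Op 3: write(P0, v0, 195). refcount(pp0)=3>1 -> COPY to pp3. 4 ppages; refcounts: pp0:2 pp1:3 pp2:3 pp3:1
Op 4: write(P0, v0, 127). refcount(pp3)=1 -> write in place. 4 ppages; refcounts: pp0:2 pp1:3 pp2:3 pp3:1
Op 5: write(P2, v1, 122). refcount(pp1)=3>1 -> COPY to pp4. 5 ppages; refcounts: pp0:2 pp1:2 pp2:3 pp3:1 pp4:1
Op 6: write(P2, v2, 141). refcount(pp2)=3>1 -> COPY to pp5. 6 ppages; refcounts: pp0:2 pp1:2 pp2:2 pp3:1 pp4:1 pp5:1

Answer: 6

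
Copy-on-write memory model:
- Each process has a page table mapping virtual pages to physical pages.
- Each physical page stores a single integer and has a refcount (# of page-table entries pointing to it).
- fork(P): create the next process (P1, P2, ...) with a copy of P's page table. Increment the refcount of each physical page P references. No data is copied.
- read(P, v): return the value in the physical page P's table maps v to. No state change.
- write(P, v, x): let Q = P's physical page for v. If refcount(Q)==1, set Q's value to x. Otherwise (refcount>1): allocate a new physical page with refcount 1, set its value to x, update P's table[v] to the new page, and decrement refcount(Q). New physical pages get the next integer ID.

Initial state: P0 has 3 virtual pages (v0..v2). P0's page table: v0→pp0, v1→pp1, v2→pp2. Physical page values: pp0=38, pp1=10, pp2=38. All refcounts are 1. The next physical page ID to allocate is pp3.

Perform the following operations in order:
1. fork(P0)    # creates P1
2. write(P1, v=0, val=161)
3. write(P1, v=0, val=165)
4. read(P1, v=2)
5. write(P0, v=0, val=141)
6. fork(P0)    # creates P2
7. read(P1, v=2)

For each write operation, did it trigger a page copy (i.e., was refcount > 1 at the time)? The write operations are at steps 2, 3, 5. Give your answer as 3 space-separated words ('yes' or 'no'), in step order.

Op 1: fork(P0) -> P1. 3 ppages; refcounts: pp0:2 pp1:2 pp2:2
Op 2: write(P1, v0, 161). refcount(pp0)=2>1 -> COPY to pp3. 4 ppages; refcounts: pp0:1 pp1:2 pp2:2 pp3:1
Op 3: write(P1, v0, 165). refcount(pp3)=1 -> write in place. 4 ppages; refcounts: pp0:1 pp1:2 pp2:2 pp3:1
Op 4: read(P1, v2) -> 38. No state change.
Op 5: write(P0, v0, 141). refcount(pp0)=1 -> write in place. 4 ppages; refcounts: pp0:1 pp1:2 pp2:2 pp3:1
Op 6: fork(P0) -> P2. 4 ppages; refcounts: pp0:2 pp1:3 pp2:3 pp3:1
Op 7: read(P1, v2) -> 38. No state change.

yes no no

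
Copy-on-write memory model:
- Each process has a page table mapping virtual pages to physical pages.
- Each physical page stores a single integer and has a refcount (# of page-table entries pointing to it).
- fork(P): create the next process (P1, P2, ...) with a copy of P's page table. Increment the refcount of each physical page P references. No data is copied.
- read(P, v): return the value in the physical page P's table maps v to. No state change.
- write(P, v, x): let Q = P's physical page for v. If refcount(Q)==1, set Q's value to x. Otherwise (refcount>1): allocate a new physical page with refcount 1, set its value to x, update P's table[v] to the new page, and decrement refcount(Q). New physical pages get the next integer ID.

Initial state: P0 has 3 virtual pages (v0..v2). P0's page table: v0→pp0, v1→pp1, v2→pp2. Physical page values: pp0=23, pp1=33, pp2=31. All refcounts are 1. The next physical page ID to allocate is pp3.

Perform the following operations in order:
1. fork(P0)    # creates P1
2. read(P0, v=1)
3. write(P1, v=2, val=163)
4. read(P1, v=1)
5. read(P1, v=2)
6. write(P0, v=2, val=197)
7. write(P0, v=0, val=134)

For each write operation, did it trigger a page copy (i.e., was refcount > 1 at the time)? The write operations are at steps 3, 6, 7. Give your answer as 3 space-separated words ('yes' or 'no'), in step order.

Op 1: fork(P0) -> P1. 3 ppages; refcounts: pp0:2 pp1:2 pp2:2
Op 2: read(P0, v1) -> 33. No state change.
Op 3: write(P1, v2, 163). refcount(pp2)=2>1 -> COPY to pp3. 4 ppages; refcounts: pp0:2 pp1:2 pp2:1 pp3:1
Op 4: read(P1, v1) -> 33. No state change.
Op 5: read(P1, v2) -> 163. No state change.
Op 6: write(P0, v2, 197). refcount(pp2)=1 -> write in place. 4 ppages; refcounts: pp0:2 pp1:2 pp2:1 pp3:1
Op 7: write(P0, v0, 134). refcount(pp0)=2>1 -> COPY to pp4. 5 ppages; refcounts: pp0:1 pp1:2 pp2:1 pp3:1 pp4:1

yes no yes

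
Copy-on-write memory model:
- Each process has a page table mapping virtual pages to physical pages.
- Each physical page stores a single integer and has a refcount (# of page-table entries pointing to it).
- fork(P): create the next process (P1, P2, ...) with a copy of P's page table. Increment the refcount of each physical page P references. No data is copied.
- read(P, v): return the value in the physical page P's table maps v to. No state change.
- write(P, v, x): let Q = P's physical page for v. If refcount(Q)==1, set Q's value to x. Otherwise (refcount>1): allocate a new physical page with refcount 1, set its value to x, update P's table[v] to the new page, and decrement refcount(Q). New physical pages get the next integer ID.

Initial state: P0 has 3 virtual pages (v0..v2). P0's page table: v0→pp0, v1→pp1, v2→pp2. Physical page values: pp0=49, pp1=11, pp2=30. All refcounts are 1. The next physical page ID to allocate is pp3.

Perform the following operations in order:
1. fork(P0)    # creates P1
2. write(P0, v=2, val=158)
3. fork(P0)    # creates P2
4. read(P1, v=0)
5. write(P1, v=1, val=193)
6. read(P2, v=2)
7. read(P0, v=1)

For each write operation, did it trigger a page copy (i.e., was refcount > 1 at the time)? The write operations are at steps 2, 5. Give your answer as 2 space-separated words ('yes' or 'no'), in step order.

Op 1: fork(P0) -> P1. 3 ppages; refcounts: pp0:2 pp1:2 pp2:2
Op 2: write(P0, v2, 158). refcount(pp2)=2>1 -> COPY to pp3. 4 ppages; refcounts: pp0:2 pp1:2 pp2:1 pp3:1
Op 3: fork(P0) -> P2. 4 ppages; refcounts: pp0:3 pp1:3 pp2:1 pp3:2
Op 4: read(P1, v0) -> 49. No state change.
Op 5: write(P1, v1, 193). refcount(pp1)=3>1 -> COPY to pp4. 5 ppages; refcounts: pp0:3 pp1:2 pp2:1 pp3:2 pp4:1
Op 6: read(P2, v2) -> 158. No state change.
Op 7: read(P0, v1) -> 11. No state change.

yes yes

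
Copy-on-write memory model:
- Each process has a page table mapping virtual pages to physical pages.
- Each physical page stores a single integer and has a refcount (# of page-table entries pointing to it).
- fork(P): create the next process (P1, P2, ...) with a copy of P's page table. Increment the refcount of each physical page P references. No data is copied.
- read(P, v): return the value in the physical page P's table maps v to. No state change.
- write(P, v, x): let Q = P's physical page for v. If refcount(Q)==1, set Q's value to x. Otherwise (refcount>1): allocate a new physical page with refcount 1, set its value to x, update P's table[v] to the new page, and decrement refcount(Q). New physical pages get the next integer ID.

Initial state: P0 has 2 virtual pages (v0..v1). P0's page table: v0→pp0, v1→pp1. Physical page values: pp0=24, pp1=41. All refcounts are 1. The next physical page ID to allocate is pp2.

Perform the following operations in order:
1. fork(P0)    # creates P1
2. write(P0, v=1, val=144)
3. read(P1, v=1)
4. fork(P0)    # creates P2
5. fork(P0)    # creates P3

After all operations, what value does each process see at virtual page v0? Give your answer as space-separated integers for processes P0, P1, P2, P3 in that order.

Op 1: fork(P0) -> P1. 2 ppages; refcounts: pp0:2 pp1:2
Op 2: write(P0, v1, 144). refcount(pp1)=2>1 -> COPY to pp2. 3 ppages; refcounts: pp0:2 pp1:1 pp2:1
Op 3: read(P1, v1) -> 41. No state change.
Op 4: fork(P0) -> P2. 3 ppages; refcounts: pp0:3 pp1:1 pp2:2
Op 5: fork(P0) -> P3. 3 ppages; refcounts: pp0:4 pp1:1 pp2:3
P0: v0 -> pp0 = 24
P1: v0 -> pp0 = 24
P2: v0 -> pp0 = 24
P3: v0 -> pp0 = 24

Answer: 24 24 24 24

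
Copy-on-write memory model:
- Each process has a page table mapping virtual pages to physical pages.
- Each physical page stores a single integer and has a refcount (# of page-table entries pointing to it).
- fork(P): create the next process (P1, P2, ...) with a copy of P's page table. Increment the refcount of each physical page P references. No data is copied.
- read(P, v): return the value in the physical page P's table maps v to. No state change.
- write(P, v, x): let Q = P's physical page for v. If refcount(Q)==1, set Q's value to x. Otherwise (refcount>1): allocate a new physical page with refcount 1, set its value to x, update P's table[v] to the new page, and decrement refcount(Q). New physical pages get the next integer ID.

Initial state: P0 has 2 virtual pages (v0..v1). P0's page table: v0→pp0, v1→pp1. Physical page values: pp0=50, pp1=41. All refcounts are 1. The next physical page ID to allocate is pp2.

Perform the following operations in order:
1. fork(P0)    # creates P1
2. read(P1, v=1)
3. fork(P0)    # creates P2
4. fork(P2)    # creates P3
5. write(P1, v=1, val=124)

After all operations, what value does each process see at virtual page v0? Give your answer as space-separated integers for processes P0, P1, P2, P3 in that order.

Answer: 50 50 50 50

Derivation:
Op 1: fork(P0) -> P1. 2 ppages; refcounts: pp0:2 pp1:2
Op 2: read(P1, v1) -> 41. No state change.
Op 3: fork(P0) -> P2. 2 ppages; refcounts: pp0:3 pp1:3
Op 4: fork(P2) -> P3. 2 ppages; refcounts: pp0:4 pp1:4
Op 5: write(P1, v1, 124). refcount(pp1)=4>1 -> COPY to pp2. 3 ppages; refcounts: pp0:4 pp1:3 pp2:1
P0: v0 -> pp0 = 50
P1: v0 -> pp0 = 50
P2: v0 -> pp0 = 50
P3: v0 -> pp0 = 50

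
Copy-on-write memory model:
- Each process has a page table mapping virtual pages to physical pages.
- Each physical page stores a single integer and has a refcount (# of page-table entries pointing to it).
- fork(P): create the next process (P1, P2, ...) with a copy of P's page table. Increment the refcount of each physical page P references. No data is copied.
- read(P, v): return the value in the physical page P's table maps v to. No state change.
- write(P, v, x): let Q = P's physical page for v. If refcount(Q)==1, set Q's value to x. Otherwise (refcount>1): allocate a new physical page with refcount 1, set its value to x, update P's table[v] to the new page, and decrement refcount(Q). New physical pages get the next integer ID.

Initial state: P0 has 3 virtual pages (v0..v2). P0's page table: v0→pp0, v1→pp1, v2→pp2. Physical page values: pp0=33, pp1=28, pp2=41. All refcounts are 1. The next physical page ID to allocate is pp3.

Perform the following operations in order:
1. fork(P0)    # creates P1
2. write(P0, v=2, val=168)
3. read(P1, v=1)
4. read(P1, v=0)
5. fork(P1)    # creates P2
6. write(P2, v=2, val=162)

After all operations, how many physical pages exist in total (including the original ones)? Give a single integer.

Answer: 5

Derivation:
Op 1: fork(P0) -> P1. 3 ppages; refcounts: pp0:2 pp1:2 pp2:2
Op 2: write(P0, v2, 168). refcount(pp2)=2>1 -> COPY to pp3. 4 ppages; refcounts: pp0:2 pp1:2 pp2:1 pp3:1
Op 3: read(P1, v1) -> 28. No state change.
Op 4: read(P1, v0) -> 33. No state change.
Op 5: fork(P1) -> P2. 4 ppages; refcounts: pp0:3 pp1:3 pp2:2 pp3:1
Op 6: write(P2, v2, 162). refcount(pp2)=2>1 -> COPY to pp4. 5 ppages; refcounts: pp0:3 pp1:3 pp2:1 pp3:1 pp4:1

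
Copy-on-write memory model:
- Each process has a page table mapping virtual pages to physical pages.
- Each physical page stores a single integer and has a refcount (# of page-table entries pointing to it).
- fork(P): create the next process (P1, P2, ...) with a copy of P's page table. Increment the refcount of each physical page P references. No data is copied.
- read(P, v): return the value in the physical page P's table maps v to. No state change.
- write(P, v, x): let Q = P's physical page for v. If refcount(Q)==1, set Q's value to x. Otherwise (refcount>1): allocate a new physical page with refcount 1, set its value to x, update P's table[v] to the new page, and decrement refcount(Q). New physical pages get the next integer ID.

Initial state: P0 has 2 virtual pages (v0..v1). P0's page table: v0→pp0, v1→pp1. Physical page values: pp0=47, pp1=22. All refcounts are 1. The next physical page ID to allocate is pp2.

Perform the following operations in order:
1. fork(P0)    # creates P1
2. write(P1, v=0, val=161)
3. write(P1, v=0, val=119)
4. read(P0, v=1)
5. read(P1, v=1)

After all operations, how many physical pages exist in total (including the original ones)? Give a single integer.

Op 1: fork(P0) -> P1. 2 ppages; refcounts: pp0:2 pp1:2
Op 2: write(P1, v0, 161). refcount(pp0)=2>1 -> COPY to pp2. 3 ppages; refcounts: pp0:1 pp1:2 pp2:1
Op 3: write(P1, v0, 119). refcount(pp2)=1 -> write in place. 3 ppages; refcounts: pp0:1 pp1:2 pp2:1
Op 4: read(P0, v1) -> 22. No state change.
Op 5: read(P1, v1) -> 22. No state change.

Answer: 3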